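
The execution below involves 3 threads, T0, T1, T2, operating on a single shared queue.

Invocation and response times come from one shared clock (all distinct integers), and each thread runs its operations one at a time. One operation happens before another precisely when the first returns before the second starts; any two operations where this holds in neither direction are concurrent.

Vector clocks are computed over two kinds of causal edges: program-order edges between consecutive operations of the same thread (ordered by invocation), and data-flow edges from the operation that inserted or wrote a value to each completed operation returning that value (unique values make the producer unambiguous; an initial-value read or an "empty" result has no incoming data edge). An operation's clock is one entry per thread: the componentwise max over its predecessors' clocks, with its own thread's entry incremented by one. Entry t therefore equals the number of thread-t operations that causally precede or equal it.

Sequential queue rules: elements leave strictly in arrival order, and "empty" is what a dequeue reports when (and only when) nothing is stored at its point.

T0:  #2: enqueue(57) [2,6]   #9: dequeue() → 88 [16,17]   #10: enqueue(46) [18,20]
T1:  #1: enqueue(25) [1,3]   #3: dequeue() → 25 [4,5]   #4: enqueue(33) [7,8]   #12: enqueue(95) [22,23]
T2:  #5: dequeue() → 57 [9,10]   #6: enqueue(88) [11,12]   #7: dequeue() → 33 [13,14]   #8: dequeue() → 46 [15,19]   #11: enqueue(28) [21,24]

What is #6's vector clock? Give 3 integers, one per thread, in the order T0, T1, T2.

invoked at 1, #1 has no predecessors; its own T1 bump gives (0, 1, 0)
invoked at 2, #2 has no predecessors; its own T0 bump gives (1, 0, 0)
invoked at 4, #3 merges VC(#1)=(0, 1, 0) and bumps T1's slot → (0, 2, 0)
invoked at 9, #5 merges VC(#2)=(1, 0, 0) and bumps T2's slot → (1, 0, 1)
invoked at 7, #4 merges VC(#3)=(0, 2, 0) and bumps T1's slot → (0, 3, 0)
invoked at 11, #6 merges VC(#5)=(1, 0, 1) and bumps T2's slot → (1, 0, 2)
invoked at 22, #12 merges VC(#4)=(0, 3, 0) and bumps T1's slot → (0, 4, 0)
invoked at 16, #9 merges VC(#2)=(1, 0, 0), VC(#6)=(1, 0, 2) and bumps T0's slot → (2, 0, 2)
invoked at 18, #10 merges VC(#9)=(2, 0, 2) and bumps T0's slot → (3, 0, 2)
invoked at 13, #7 merges VC(#4)=(0, 3, 0), VC(#6)=(1, 0, 2) and bumps T2's slot → (1, 3, 3)
invoked at 15, #8 merges VC(#7)=(1, 3, 3), VC(#10)=(3, 0, 2) and bumps T2's slot → (3, 3, 4)
invoked at 21, #11 merges VC(#8)=(3, 3, 4) and bumps T2's slot → (3, 3, 5)
target: VC(#6) = (1, 0, 2)

(1, 0, 2)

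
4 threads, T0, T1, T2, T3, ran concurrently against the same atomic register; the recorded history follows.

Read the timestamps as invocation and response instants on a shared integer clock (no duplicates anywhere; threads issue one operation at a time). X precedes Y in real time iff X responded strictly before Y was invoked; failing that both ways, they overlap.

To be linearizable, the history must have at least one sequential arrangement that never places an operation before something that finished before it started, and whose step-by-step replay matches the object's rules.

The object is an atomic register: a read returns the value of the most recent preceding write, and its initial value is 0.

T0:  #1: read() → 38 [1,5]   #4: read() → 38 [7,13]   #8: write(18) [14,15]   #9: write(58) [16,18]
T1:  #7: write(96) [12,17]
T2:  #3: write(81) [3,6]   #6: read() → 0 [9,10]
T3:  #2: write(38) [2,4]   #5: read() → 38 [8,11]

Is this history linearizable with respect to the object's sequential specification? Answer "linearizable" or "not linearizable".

prefix check: 1..9 passes, 1..10 fails once #6's time-10 response joins
real-time-consistent orders of the 4 completed operations: 6 — all fail the atomic register replay
completion choices over the 2 pending operations (#4, #5) were checked; none helps
e.g. #1, #2, #3, #6 (pending dropped): illegal at step 1, since #1 read() → 38 cannot apply there
e.g. #1, #3, #2, #6 (pending dropped): illegal at step 1, since #1 read() → 38 cannot apply there

not linearizable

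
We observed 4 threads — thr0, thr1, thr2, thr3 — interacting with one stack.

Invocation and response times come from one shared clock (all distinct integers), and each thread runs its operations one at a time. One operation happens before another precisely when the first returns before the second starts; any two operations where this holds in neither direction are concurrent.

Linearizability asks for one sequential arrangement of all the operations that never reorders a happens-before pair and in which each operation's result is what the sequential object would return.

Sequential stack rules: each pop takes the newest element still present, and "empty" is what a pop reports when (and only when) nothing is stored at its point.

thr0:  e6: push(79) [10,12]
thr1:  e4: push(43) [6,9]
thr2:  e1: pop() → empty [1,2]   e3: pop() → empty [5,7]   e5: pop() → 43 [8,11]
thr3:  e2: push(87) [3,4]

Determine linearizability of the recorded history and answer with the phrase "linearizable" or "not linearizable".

not linearizable

already the first 7 events (up to e3's response at time 7) admit no linearization; the first 6 still do
the sole real-time-consistent order of 3 completed operations fails the stack replay
no completion choice of the 1 pending operation (e4) rescues it — every subset was tried
sample order e1, e2, e3 (pending dropped) stalls at step 3 — e3 pop() → empty has no legal effect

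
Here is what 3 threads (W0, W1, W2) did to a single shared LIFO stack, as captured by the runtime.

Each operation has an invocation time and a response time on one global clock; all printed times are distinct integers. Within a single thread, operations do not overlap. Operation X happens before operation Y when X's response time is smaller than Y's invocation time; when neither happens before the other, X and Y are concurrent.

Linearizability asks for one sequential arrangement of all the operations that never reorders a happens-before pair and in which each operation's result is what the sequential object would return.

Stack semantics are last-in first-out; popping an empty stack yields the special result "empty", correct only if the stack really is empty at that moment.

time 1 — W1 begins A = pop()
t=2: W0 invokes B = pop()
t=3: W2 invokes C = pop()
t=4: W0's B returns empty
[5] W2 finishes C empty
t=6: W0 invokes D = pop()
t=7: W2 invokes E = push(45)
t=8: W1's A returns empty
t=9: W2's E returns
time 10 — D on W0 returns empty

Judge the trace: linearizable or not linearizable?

one valid linearization: A, B, C, D, E
step 1: A pop() → empty — stack <>
step 2: B pop() → empty — stack <>
step 3: C pop() → empty — stack <>
step 4: D pop() → empty — stack <>
step 5: E push(45) — stack <45>

linearizable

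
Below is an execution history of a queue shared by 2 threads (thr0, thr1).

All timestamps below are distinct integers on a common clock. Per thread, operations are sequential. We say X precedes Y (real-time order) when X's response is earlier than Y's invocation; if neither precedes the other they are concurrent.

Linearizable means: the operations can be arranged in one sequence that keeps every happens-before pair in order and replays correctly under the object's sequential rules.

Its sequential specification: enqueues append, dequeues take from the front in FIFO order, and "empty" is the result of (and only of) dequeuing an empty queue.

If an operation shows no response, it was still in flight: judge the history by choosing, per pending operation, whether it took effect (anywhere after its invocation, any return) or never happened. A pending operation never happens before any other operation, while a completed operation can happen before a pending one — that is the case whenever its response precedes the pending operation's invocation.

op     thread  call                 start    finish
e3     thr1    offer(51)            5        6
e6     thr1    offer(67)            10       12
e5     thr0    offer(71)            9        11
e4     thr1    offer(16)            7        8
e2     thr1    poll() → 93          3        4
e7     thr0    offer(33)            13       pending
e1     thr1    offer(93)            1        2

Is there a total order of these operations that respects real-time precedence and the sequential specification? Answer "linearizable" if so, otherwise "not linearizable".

linearizable

witness order: e1, e2, e3, e4, e5, e6
1. e1 offer(93), leaving queue <93>
2. e2 poll() → 93, leaving queue <>
3. e3 offer(51), leaving queue <51>
4. e4 offer(16), leaving queue <51,16>
5. e5 offer(71), leaving queue <51,16,71>
6. e6 offer(67), leaving queue <51,16,71,67>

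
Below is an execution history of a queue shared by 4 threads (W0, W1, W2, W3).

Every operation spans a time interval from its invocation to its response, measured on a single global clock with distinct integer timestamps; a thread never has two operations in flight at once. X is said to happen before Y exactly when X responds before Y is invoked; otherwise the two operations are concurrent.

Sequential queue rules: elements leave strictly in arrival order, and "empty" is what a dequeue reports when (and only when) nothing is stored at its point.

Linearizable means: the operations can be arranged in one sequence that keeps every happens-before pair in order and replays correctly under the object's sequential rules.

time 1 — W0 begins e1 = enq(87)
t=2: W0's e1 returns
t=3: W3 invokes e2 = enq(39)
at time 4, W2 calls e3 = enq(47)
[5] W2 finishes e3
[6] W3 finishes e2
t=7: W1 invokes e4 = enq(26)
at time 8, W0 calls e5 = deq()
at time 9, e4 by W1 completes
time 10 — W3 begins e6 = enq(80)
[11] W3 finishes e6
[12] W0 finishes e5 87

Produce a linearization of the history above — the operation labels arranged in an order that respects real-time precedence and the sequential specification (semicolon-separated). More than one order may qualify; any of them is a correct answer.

e1; e2; e3; e4; e5; e6

step 1: e1 enq(87) — queue <87>
step 2: e2 enq(39) — queue <87,39>
step 3: e3 enq(47) — queue <87,39,47>
step 4: e4 enq(26) — queue <87,39,47,26>
step 5: e5 deq() → 87 — queue <39,47,26>
step 6: e6 enq(80) — queue <39,47,26,80>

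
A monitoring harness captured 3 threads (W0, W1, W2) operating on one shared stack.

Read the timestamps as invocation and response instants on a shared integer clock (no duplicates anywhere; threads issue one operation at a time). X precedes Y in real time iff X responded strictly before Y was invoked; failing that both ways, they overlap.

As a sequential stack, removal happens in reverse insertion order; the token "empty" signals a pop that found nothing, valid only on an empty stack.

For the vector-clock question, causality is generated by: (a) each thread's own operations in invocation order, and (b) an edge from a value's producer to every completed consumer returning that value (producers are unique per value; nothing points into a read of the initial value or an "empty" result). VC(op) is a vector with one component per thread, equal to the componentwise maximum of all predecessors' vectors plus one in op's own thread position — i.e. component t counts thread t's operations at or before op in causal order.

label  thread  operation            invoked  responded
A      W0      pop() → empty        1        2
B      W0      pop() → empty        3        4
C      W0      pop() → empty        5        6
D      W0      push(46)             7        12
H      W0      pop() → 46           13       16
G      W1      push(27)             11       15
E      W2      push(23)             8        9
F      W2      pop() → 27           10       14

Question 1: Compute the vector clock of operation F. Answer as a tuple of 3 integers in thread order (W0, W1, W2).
(0, 1, 2)

root op E, invoked 8: fresh clock plus W2's own tick → (0, 0, 1)
root op G, invoked 11: fresh clock plus W1's own tick → (0, 1, 0)
root op A, invoked 1: fresh clock plus W0's own tick → (1, 0, 0)
VC(B, invoked at 3): max of VC(A)=(1, 0, 0), then +1 on thread W0 → (2, 0, 0)
VC(F, invoked at 10): max of VC(E)=(0, 0, 1), VC(G)=(0, 1, 0), then +1 on thread W2 → (0, 1, 2)
VC(C, invoked at 5): max of VC(B)=(2, 0, 0), then +1 on thread W0 → (3, 0, 0)
VC(D, invoked at 7): max of VC(C)=(3, 0, 0), then +1 on thread W0 → (4, 0, 0)
VC(H, invoked at 13): max of VC(D)=(4, 0, 0), then +1 on thread W0 → (5, 0, 0)
target: VC(F) = (0, 1, 2)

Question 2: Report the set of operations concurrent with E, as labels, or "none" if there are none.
D

E spans [8,9]; an op avoiding the whole window 8..9 is ordered, any other is concurrent
A [1,2]: before
B [3,4]: before
C [5,6]: before
D [7,12]: concurrent
F [10,14]: after
G [11,15]: after
H [13,16]: after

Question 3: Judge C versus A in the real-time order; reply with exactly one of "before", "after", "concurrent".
after

C spans [5,6], A spans [1,2]
resp(A)=2 < inv(C)=5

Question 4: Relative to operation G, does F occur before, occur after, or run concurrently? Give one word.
concurrent

F spans [10,14], G spans [11,15]
the intervals overlap in both directions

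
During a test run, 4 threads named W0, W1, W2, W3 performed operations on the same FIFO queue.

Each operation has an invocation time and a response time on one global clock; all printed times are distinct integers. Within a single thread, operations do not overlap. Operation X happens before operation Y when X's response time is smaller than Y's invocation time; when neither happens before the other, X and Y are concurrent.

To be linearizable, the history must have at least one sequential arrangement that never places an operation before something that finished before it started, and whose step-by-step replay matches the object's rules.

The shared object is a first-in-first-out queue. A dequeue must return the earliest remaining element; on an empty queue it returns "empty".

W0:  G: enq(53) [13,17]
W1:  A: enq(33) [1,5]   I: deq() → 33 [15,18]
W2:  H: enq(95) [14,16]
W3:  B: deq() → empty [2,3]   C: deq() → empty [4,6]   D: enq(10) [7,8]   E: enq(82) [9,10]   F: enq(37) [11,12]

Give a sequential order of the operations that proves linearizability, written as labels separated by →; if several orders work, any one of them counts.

step 1: B deq() → empty — queue <>
step 2: C deq() → empty — queue <>
step 3: A enq(33) — queue <33>
step 4: D enq(10) — queue <33,10>
step 5: E enq(82) — queue <33,10,82>
step 6: F enq(37) — queue <33,10,82,37>
step 7: G enq(53) — queue <33,10,82,37,53>
step 8: H enq(95) — queue <33,10,82,37,53,95>
step 9: I deq() → 33 — queue <10,82,37,53,95>

B → C → A → D → E → F → G → H → I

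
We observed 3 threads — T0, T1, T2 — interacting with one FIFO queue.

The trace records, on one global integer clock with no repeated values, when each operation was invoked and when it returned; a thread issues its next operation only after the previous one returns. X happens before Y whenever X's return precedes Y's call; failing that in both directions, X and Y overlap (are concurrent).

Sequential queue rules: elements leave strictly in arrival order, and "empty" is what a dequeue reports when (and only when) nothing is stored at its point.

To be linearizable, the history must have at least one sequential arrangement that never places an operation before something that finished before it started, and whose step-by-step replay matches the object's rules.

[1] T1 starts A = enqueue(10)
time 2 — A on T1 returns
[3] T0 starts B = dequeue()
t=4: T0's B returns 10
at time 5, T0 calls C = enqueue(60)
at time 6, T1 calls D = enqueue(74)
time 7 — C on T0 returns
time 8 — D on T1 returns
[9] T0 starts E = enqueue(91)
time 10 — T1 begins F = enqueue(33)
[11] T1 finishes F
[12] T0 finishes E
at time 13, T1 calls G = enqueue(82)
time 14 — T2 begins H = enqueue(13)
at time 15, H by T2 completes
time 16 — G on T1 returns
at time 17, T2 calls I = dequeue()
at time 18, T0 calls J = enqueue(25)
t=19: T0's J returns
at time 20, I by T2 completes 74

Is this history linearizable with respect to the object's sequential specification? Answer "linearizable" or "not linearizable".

one valid linearization: A, B, D, C, E, F, G, H, I, J
step 1: A enqueue(10) — queue <10>
step 2: B dequeue() → 10 — queue <>
step 3: D enqueue(74) — queue <74>
step 4: C enqueue(60) — queue <74,60>
step 5: E enqueue(91) — queue <74,60,91>
step 6: F enqueue(33) — queue <74,60,91,33>
step 7: G enqueue(82) — queue <74,60,91,33,82>
step 8: H enqueue(13) — queue <74,60,91,33,82,13>
step 9: I dequeue() → 74 — queue <60,91,33,82,13>
step 10: J enqueue(25) — queue <60,91,33,82,13,25>

linearizable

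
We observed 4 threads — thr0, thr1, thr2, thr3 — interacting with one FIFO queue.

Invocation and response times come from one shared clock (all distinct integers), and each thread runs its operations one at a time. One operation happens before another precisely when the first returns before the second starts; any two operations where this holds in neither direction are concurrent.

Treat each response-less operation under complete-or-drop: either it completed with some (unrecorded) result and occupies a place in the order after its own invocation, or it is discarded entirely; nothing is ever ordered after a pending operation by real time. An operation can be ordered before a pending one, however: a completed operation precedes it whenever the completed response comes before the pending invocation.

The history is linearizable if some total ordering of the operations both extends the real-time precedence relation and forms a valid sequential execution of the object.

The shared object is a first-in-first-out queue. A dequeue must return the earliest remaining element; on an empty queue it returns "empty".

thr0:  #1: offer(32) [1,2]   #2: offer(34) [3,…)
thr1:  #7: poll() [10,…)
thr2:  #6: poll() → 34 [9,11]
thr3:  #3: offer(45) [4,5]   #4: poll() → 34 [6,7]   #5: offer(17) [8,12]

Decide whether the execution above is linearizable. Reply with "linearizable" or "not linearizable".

not linearizable

events 1..6 are fine; event 7 — the response of #4 at time 7 — makes the prefix non-linearizable
the completed operations (3 total) allow one real-time order; the FIFO queue replay rejects it
no completion choice of the 1 pending operation (#2) rescues it — every subset was tried
for example #1, #3, #4 (pending dropped) fails at step 3: #4 poll() → 34 is not legal there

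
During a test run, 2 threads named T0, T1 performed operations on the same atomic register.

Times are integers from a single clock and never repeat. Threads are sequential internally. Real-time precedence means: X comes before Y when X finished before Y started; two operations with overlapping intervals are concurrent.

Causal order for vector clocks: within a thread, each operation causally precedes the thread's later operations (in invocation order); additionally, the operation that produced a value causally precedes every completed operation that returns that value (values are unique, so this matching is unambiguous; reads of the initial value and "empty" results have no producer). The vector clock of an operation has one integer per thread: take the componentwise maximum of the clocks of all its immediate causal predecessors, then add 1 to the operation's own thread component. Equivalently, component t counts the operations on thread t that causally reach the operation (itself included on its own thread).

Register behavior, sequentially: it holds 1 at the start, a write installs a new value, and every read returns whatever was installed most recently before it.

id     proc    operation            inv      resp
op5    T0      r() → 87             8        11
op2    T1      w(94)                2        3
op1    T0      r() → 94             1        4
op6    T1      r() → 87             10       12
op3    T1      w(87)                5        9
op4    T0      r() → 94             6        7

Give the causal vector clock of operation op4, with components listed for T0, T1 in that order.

VC(op2, invoked at 2): no causal predecessors; +1 on T1 → (0, 1)
merge at op3 (invoked 5): VC(op2)=(0, 1), own-thread bump on T1 → (0, 2)
merge at op1 (invoked 1): VC(op2)=(0, 1), own-thread bump on T0 → (1, 1)
merge at op6 (invoked 10): VC(op3)=(0, 2), own-thread bump on T1 → (0, 3)
merge at op4 (invoked 6): VC(op1)=(1, 1), VC(op2)=(0, 1), own-thread bump on T0 → (2, 1)
merge at op5 (invoked 8): VC(op3)=(0, 2), VC(op4)=(2, 1), own-thread bump on T0 → (3, 2)
target: VC(op4) = (2, 1)

(2, 1)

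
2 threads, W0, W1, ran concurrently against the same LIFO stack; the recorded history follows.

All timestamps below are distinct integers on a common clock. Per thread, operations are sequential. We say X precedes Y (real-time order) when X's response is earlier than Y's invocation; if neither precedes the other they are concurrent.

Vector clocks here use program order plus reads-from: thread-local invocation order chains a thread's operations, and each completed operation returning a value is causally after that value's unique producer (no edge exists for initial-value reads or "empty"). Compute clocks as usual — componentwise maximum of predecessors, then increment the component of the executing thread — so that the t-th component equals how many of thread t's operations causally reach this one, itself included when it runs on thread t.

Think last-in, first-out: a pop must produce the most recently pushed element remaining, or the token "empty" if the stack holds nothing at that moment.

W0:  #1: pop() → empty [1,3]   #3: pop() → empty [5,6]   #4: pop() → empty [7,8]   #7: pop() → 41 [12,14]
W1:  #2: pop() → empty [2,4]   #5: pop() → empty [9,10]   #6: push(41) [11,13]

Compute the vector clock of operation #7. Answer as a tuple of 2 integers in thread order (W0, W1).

VC(#2, invoked at 2): no causal predecessors; +1 on W1 → (0, 1)
VC(#1, invoked at 1): no causal predecessors; +1 on W0 → (1, 0)
#5, invoked 9, takes VC(#2)=(0, 1) under max, adds 1 for W1 → (0, 2)
#3, invoked 5, takes VC(#1)=(1, 0) under max, adds 1 for W0 → (2, 0)
#6, invoked 11, takes VC(#5)=(0, 2) under max, adds 1 for W1 → (0, 3)
#4, invoked 7, takes VC(#3)=(2, 0) under max, adds 1 for W0 → (3, 0)
#7, invoked 12, takes VC(#4)=(3, 0), VC(#6)=(0, 3) under max, adds 1 for W0 → (4, 3)
target: VC(#7) = (4, 3)

(4, 3)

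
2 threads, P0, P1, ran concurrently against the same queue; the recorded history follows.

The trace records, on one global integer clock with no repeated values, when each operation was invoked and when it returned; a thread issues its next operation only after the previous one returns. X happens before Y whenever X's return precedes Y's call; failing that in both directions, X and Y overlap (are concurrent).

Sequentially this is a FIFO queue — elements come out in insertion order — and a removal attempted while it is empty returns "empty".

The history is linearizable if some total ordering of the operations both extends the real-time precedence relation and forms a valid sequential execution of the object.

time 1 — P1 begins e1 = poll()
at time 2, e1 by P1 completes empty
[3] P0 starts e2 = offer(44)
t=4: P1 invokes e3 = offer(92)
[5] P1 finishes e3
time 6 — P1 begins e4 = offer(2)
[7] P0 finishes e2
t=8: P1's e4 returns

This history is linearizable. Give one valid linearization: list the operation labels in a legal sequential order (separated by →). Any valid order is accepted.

step 1: e1 poll() → empty — queue <>
step 2: e2 offer(44) — queue <44>
step 3: e3 offer(92) — queue <44,92>
step 4: e4 offer(2) — queue <44,92,2>

e1 → e2 → e3 → e4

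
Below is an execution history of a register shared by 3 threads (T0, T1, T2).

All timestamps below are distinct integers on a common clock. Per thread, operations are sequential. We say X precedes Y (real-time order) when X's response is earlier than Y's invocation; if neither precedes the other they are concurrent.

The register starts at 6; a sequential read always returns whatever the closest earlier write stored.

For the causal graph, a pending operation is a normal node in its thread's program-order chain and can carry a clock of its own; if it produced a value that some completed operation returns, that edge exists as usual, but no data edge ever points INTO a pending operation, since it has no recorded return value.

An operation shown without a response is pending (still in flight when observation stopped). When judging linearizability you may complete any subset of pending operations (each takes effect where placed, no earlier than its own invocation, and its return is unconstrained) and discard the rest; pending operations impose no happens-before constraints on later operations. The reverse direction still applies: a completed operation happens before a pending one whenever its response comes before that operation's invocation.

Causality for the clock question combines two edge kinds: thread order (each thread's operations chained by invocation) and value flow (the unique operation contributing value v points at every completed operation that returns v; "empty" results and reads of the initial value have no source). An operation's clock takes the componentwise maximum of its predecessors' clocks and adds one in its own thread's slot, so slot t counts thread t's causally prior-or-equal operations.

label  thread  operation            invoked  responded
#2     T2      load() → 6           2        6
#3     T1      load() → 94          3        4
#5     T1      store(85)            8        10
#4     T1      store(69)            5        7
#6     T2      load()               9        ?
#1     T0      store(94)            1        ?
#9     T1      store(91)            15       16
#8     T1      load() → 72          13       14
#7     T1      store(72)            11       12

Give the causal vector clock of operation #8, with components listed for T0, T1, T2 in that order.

#2, invoked 2, has no incoming edges; only T2's bump applies → (0, 0, 1)
#1, invoked 1, has no incoming edges; only T0's bump applies → (1, 0, 0)
from VC(#2)=(0, 0, 1), #6 (invoked 9) maxes components and bumps T2 → (0, 0, 2)
from VC(#1)=(1, 0, 0), #3 (invoked 3) maxes components and bumps T1 → (1, 1, 0)
from VC(#3)=(1, 1, 0), #4 (invoked 5) maxes components and bumps T1 → (1, 2, 0)
from VC(#4)=(1, 2, 0), #5 (invoked 8) maxes components and bumps T1 → (1, 3, 0)
from VC(#5)=(1, 3, 0), #7 (invoked 11) maxes components and bumps T1 → (1, 4, 0)
from VC(#7)=(1, 4, 0), #8 (invoked 13) maxes components and bumps T1 → (1, 5, 0)
from VC(#8)=(1, 5, 0), #9 (invoked 15) maxes components and bumps T1 → (1, 6, 0)
target: VC(#8) = (1, 5, 0)

(1, 5, 0)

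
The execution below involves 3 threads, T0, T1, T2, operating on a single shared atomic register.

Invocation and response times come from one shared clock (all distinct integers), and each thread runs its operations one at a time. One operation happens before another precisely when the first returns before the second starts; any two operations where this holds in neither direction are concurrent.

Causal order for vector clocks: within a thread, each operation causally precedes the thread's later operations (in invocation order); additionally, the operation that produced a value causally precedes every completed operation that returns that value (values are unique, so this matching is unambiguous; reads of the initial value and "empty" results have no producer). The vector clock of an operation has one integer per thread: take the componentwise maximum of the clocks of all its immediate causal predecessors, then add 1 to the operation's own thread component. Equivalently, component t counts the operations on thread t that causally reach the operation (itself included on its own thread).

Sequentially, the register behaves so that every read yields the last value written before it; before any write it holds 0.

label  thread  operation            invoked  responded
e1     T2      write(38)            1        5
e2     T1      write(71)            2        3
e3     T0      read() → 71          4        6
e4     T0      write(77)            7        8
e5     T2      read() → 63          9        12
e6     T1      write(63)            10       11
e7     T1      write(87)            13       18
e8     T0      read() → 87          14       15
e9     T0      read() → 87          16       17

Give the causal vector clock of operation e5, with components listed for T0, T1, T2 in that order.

e1, invoked 1, has no incoming edges; only T2's bump applies → (0, 0, 1)
e2, invoked 2, has no incoming edges; only T1's bump applies → (0, 1, 0)
e6, invoked 10, takes VC(e2)=(0, 1, 0) under max, adds 1 for T1 → (0, 2, 0)
e3, invoked 4, takes VC(e2)=(0, 1, 0) under max, adds 1 for T0 → (1, 1, 0)
e7, invoked 13, takes VC(e6)=(0, 2, 0) under max, adds 1 for T1 → (0, 3, 0)
e4, invoked 7, takes VC(e3)=(1, 1, 0) under max, adds 1 for T0 → (2, 1, 0)
e5, invoked 9, takes VC(e1)=(0, 0, 1), VC(e6)=(0, 2, 0) under max, adds 1 for T2 → (0, 2, 2)
e8, invoked 14, takes VC(e4)=(2, 1, 0), VC(e7)=(0, 3, 0) under max, adds 1 for T0 → (3, 3, 0)
e9, invoked 16, takes VC(e7)=(0, 3, 0), VC(e8)=(3, 3, 0) under max, adds 1 for T0 → (4, 3, 0)
target: VC(e5) = (0, 2, 2)

(0, 2, 2)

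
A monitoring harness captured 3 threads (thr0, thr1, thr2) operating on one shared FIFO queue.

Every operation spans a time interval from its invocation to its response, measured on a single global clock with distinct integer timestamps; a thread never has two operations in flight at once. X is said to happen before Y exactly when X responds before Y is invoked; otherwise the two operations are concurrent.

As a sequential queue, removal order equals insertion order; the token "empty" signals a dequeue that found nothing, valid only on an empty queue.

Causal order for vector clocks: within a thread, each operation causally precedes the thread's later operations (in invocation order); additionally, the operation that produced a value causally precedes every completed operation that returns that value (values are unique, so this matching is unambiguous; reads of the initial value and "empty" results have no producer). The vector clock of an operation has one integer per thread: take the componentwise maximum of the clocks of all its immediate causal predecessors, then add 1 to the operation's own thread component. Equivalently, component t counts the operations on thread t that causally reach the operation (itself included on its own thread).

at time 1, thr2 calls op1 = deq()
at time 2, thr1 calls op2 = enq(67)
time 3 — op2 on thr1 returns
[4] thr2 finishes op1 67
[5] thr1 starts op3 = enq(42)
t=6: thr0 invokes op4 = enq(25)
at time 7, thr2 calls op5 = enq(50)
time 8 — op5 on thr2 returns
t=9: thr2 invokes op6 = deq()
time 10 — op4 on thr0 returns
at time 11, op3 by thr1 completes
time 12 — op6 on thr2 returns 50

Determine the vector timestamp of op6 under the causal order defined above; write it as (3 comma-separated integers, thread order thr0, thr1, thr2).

(0, 1, 3)

op2 (invocation 2): nothing precedes it; thr1's component alone gives (0, 1, 0)
op4 (invocation 6): nothing precedes it; thr0's component alone gives (1, 0, 0)
invoked at 1, op1 merges VC(op2)=(0, 1, 0) and bumps thr2's slot → (0, 1, 1)
invoked at 5, op3 merges VC(op2)=(0, 1, 0) and bumps thr1's slot → (0, 2, 0)
invoked at 7, op5 merges VC(op1)=(0, 1, 1) and bumps thr2's slot → (0, 1, 2)
invoked at 9, op6 merges VC(op5)=(0, 1, 2) and bumps thr2's slot → (0, 1, 3)
target: VC(op6) = (0, 1, 3)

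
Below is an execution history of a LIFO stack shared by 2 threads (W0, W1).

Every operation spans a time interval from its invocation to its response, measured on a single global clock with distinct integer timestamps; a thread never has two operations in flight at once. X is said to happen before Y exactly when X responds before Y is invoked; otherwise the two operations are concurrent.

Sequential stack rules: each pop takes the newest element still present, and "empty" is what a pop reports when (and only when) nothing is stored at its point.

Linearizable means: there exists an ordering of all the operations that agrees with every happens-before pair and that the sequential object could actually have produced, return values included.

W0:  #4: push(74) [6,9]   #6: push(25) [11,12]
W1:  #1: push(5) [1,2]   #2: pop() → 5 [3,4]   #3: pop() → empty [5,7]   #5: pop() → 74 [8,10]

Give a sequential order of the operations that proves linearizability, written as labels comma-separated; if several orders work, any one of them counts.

#1, #2, #3, #4, #5, #6

1. #1 push(5), leaving stack <5>
2. #2 pop() → 5, leaving stack <>
3. #3 pop() → empty, leaving stack <>
4. #4 push(74), leaving stack <74>
5. #5 pop() → 74, leaving stack <>
6. #6 push(25), leaving stack <25>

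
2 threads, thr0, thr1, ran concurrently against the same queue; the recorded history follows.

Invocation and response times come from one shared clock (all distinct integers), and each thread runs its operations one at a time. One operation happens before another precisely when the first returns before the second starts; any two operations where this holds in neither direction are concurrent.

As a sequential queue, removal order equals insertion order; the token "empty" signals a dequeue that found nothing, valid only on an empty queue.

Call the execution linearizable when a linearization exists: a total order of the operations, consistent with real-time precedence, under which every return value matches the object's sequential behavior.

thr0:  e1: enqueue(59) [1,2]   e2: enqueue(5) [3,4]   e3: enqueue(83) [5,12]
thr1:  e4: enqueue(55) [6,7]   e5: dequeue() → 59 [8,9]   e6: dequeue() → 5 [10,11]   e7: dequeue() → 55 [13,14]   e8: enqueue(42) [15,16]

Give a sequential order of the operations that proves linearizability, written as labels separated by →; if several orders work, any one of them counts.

after step 1 (e1 enqueue(59)): queue <59>
after step 2 (e2 enqueue(5)): queue <59,5>
after step 3 (e4 enqueue(55)): queue <59,5,55>
after step 4 (e3 enqueue(83)): queue <59,5,55,83>
after step 5 (e5 dequeue() → 59): queue <5,55,83>
after step 6 (e6 dequeue() → 5): queue <55,83>
after step 7 (e7 dequeue() → 55): queue <83>
after step 8 (e8 enqueue(42)): queue <83,42>

e1 → e2 → e4 → e3 → e5 → e6 → e7 → e8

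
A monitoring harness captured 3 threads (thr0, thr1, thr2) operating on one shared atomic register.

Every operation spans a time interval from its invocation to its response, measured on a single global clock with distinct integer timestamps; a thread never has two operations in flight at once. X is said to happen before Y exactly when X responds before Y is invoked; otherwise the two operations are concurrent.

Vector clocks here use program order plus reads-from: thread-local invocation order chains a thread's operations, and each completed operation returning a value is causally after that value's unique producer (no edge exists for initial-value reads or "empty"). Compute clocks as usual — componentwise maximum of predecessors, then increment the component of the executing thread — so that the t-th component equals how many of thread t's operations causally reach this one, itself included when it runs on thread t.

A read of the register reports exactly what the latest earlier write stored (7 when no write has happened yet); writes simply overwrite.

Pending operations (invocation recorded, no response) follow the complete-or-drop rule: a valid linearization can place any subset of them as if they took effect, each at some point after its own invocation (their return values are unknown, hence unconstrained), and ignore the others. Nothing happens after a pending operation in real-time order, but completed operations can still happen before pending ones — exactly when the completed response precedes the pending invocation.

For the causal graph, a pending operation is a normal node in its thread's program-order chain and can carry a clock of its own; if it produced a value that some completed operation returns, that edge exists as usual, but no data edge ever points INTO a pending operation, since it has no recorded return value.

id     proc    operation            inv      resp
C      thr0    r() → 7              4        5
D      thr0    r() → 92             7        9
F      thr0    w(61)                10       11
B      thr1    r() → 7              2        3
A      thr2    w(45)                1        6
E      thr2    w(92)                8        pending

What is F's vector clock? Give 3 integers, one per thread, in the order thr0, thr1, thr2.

(3, 0, 2)

A, invoked 1, has no incoming edges; only thr2's bump applies → (0, 0, 1)
B, invoked 2, has no incoming edges; only thr1's bump applies → (0, 1, 0)
C, invoked 4, has no incoming edges; only thr0's bump applies → (1, 0, 0)
merge at E (invoked 8): VC(A)=(0, 0, 1), own-thread bump on thr2 → (0, 0, 2)
merge at D (invoked 7): VC(C)=(1, 0, 0), VC(E)=(0, 0, 2), own-thread bump on thr0 → (2, 0, 2)
merge at F (invoked 10): VC(D)=(2, 0, 2), own-thread bump on thr0 → (3, 0, 2)
target: VC(F) = (3, 0, 2)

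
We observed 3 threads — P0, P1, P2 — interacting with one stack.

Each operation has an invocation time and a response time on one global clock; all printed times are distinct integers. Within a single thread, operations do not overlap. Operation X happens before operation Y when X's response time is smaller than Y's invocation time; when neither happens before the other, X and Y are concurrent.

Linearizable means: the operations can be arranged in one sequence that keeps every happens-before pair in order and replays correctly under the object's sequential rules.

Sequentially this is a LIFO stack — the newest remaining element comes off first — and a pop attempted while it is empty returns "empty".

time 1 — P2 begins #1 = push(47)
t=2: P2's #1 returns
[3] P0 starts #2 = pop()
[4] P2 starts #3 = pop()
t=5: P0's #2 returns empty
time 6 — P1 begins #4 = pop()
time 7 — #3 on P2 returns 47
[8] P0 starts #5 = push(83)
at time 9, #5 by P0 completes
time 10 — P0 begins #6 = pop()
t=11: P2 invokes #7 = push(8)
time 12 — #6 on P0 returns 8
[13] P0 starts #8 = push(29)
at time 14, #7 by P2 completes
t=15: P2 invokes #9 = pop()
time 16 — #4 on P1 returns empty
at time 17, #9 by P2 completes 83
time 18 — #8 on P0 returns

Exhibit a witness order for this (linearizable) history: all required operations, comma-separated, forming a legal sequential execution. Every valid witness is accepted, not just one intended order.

1. #1 push(47), leaving stack <47>
2. #3 pop() → 47, leaving stack <>
3. #2 pop() → empty, leaving stack <>
4. #4 pop() → empty, leaving stack <>
5. #5 push(83), leaving stack <83>
6. #7 push(8), leaving stack <83,8>
7. #6 pop() → 8, leaving stack <83>
8. #9 pop() → 83, leaving stack <>
9. #8 push(29), leaving stack <29>

#1, #3, #2, #4, #5, #7, #6, #9, #8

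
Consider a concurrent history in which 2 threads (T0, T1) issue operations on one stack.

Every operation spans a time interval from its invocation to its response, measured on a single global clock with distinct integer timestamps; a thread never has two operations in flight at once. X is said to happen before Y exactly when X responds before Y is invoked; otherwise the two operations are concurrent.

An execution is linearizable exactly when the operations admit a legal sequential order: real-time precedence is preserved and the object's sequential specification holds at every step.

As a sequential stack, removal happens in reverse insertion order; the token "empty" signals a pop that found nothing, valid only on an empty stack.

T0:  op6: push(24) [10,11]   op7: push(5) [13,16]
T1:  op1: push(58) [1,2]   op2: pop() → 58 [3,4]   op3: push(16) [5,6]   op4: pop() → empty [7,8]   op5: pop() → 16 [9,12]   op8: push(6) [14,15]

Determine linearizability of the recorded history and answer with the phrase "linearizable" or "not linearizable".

already the first 8 events (up to op4's response at time 8) admit no linearization; the first 7 still do
a single order respects real time; the 4 completed stack operations fail replay along it
one such order, op1, op2, op3, op4, breaks at step 4 where op4 pop() → empty is illegal

not linearizable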